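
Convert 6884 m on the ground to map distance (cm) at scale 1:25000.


map_cm = 6884 * 100 / 25000 = 27.536 cm ≈ 27.54 cm

27.54 cm


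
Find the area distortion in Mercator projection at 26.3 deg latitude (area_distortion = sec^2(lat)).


area_distortion = 1/cos^2(26.3) = 1.244

1.244


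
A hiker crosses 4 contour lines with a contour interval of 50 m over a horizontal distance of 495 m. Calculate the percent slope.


elevation change = 4 * 50 = 200 m
slope = 200 / 495 * 100 = 40.4%

40.4%


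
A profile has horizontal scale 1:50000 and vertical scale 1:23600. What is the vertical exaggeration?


VE = horizontal_scale / vertical_scale = 50000 / 23600 ≈ 2.1

2.1x


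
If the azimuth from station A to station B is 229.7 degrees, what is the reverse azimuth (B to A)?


back azimuth = (229.7 + 180) mod 360 = 49.7 degrees

49.7 degrees


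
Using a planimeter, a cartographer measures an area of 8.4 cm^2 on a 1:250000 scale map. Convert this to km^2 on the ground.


ground_area = 8.4 * (250000/100)^2 = 52500000.0 m^2 = 52.5 km^2

52.5 km^2


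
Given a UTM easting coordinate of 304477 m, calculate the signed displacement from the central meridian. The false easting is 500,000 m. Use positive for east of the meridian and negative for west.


displacement = 304477 - 500000 = -195523 m

-195523 m


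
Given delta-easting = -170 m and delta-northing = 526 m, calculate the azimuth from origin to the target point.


az = atan2(-170, 526) = -17.9 deg
adjusted to 0-360: 342.1 degrees

342.1 degrees


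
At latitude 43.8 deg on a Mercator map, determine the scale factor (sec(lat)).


SF = 1 / cos(43.8) = 1 / 0.72176 = 1.386

1.386


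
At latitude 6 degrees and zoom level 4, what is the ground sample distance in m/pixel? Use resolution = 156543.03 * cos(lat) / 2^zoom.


res = 156543.03 * cos(6) / 2^4 = 156543.03 * 0.9945219 / 16 = 9730.34 m/pixel

9730.34 m/pixel


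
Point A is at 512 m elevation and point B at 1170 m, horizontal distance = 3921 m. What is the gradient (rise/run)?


gradient = (1170 - 512) / 3921 = 658 / 3921 = 0.1678

0.1678


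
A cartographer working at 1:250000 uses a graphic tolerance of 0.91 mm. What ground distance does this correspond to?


ground = 0.91 mm * 250000 / 1000 = 227.5 m

227.5 m


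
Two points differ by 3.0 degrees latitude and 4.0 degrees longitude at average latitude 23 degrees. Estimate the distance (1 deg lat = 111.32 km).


dlat_km = 3.0 * 111.32 = 333.96
dlon_km = 4.0 * 111.32 * cos(23) ≈ 409.882
dist = sqrt(333.96^2 + 409.882^2) ≈ 528.7 km

528.7 km


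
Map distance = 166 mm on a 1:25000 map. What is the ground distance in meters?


ground = 166 mm * 25000 / 1000 = 4150.0 m

4150.0 m


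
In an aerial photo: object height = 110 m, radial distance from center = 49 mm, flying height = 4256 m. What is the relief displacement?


d = h * r / H = 110 * 49 / 4256 = 1.27 mm

1.27 mm


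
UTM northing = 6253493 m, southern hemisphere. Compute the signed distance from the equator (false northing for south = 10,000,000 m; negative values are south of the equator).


For southern: actual = 6253493 - 10000000 = -3746507 m

-3746507 m


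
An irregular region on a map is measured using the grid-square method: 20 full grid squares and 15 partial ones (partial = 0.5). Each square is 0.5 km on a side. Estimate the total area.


effective squares = 20 + 15 * 0.5 = 27.5
area = 27.5 * 0.25 = 6.875 km^2

6.875 km^2


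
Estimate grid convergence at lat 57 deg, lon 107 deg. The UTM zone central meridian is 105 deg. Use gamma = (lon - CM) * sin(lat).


gamma = (107 - 105) * sin(57) = 2 * 0.838671 = 1.677 degrees

1.677 degrees


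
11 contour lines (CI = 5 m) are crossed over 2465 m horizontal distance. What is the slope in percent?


elevation change = 11 * 5 = 55 m
slope = 55 / 2465 * 100 = 2.2%

2.2%


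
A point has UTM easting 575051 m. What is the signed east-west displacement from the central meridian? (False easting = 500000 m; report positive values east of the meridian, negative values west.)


displacement = 575051 - 500000 = 75051 m

75051 m


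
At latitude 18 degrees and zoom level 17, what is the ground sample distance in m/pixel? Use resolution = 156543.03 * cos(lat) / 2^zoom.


res = 156543.03 * cos(18) / 2^17 = 156543.03 * 0.95105652 / 131072 = 1.14 m/pixel

1.14 m/pixel


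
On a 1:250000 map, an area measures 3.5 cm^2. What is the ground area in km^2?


ground_area = 3.5 * (250000/100)^2 = 21875000.0 m^2 = 21.875 km^2

21.875 km^2


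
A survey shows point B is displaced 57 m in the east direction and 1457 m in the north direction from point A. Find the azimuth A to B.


az = atan2(57, 1457) = 2.2 deg
adjusted to 0-360: 2.2 degrees

2.2 degrees


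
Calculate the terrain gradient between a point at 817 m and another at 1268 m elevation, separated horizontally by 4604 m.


gradient = (1268 - 817) / 4604 = 451 / 4604 = 0.098

0.098


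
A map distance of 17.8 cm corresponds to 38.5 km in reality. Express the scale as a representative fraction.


ground = 38.5 km = 3850000 cm; RF denominator = ground / map = 3850000 / 17.8 ≈ 216292; RF = 1:216292

1:216292


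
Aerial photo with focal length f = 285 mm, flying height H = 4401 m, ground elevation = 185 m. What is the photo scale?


scale = f / (H - h) = 285 mm / 4216 m = 285 / 4216000 = 1:14793

1:14793


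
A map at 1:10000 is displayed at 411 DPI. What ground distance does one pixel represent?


pixel_cm = 2.54 / 411 ≈ 0.00618 cm
ground = pixel_cm * 10000 / 100 = 2.54 * 10000 / (411 * 100) = 25400 / 41100 ≈ 0.62 m

0.62 m


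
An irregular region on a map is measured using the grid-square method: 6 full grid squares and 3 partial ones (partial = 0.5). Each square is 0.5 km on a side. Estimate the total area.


effective squares = 6 + 3 * 0.5 = 7.5
area = 7.5 * 0.25 = 1.875 km^2

1.875 km^2


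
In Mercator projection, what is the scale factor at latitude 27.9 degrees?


SF = 1 / cos(27.9) = 1 / 0.883766 = 1.132

1.132


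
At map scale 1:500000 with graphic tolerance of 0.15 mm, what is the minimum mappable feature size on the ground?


ground = 0.15 mm * 500000 / 1000 = 75.0 m

75.0 m


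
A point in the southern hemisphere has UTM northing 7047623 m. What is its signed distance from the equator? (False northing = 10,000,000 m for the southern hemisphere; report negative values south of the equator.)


For southern: actual = 7047623 - 10000000 = -2952377 m

-2952377 m


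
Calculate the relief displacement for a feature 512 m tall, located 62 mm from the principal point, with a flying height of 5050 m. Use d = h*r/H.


d = h * r / H = 512 * 62 / 5050 = 6.29 mm

6.29 mm


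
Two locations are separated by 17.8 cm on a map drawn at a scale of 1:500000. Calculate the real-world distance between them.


ground = 17.8 cm * 500000 / 100 = 89000.0 m = 89.0 km

89.0 km


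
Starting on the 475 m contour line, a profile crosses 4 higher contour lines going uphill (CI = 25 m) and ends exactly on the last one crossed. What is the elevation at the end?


elevation = 475 + 4 * 25 = 575 m

575 m


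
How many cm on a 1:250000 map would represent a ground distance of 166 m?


map_cm = 166 * 100 / 250000 = 0.0664 cm ≈ 0.07 cm

0.07 cm


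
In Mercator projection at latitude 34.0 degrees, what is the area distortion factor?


area_distortion = 1/cos^2(34.0) = 1.455

1.455


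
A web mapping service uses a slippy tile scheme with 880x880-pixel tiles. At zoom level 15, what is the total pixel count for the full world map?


tiles per axis = 2^15 = 32768
total tiles = 32768^2 = 1073741824
pixels per axis = 32768 * 880 = 28835840
total pixels = 28835840^2 = 831505668505600

831505668505600 pixels


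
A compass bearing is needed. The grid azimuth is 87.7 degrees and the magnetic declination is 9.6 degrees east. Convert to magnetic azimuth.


magnetic azimuth = grid azimuth - declination (east +ve)
mag_az = 87.7 - 9.6 = 78.1 degrees

78.1 degrees


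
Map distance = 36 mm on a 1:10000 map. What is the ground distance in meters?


ground = 36 mm * 10000 / 1000 = 360.0 m

360.0 m


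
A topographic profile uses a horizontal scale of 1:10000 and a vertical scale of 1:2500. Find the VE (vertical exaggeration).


VE = horizontal_scale / vertical_scale = 10000 / 2500 = 4.0

4.0x


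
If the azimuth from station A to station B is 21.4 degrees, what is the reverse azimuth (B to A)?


back azimuth = (21.4 + 180) mod 360 = 201.4 degrees

201.4 degrees


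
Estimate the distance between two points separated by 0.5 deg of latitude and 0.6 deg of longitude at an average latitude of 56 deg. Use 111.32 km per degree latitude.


dlat_km = 0.5 * 111.32 = 55.66
dlon_km = 0.6 * 111.32 * cos(56) ≈ 37.35
dist = sqrt(55.66^2 + 37.35^2) ≈ 67.0 km

67.0 km


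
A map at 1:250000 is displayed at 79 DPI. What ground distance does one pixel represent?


pixel_cm = 2.54 / 79 ≈ 0.032152 cm
ground = pixel_cm * 250000 / 100 = 2.54 * 250000 / (79 * 100) = 635000 / 7900 ≈ 80.38 m

80.38 m


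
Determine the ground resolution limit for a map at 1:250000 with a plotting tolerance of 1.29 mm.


ground = 1.29 mm * 250000 / 1000 = 322.5 m

322.5 m


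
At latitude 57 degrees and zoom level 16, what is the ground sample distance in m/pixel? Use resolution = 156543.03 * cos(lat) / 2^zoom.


res = 156543.03 * cos(57) / 2^16 = 156543.03 * 0.54463904 / 65536 = 1.3 m/pixel

1.3 m/pixel


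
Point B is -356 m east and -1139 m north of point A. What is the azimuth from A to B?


az = atan2(-356, -1139) = -162.6 deg
adjusted to 0-360: 197.4 degrees

197.4 degrees


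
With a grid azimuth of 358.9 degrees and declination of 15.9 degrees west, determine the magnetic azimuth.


magnetic azimuth = grid azimuth - declination (east +ve)
mag_az = 358.9 - -15.9 = 14.8 degrees

14.8 degrees


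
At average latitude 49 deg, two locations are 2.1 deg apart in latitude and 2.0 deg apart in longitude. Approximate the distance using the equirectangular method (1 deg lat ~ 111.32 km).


dlat_km = 2.1 * 111.32 = 233.772
dlon_km = 2.0 * 111.32 * cos(49) ≈ 146.065
dist = sqrt(233.772^2 + 146.065^2) ≈ 275.7 km

275.7 km


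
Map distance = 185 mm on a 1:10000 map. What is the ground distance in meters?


ground = 185 mm * 10000 / 1000 = 1850.0 m

1850.0 m


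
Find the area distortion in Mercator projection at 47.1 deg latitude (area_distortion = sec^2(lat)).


area_distortion = 1/cos^2(47.1) = 2.158

2.158


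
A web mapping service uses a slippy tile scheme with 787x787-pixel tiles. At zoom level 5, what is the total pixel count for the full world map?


tiles per axis = 2^5 = 32
total tiles = 32^2 = 1024
pixels per axis = 32 * 787 = 25184
total pixels = 25184^2 = 634233856

634233856 pixels


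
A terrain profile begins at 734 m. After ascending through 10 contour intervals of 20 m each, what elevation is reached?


elevation = 734 + 10 * 20 = 934 m

934 m


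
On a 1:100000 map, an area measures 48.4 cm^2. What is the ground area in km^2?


ground_area = 48.4 * (100000/100)^2 = 48400000.0 m^2 = 48.4 km^2

48.4 km^2


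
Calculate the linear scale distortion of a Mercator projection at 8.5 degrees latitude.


SF = 1 / cos(8.5) = 1 / 0.989016 = 1.011

1.011


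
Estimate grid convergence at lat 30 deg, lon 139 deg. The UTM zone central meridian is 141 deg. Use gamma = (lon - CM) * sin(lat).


gamma = (139 - 141) * sin(30) = -2 * 0.5 = -1.0 degrees

-1.0 degrees


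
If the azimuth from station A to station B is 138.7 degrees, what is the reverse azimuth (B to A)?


back azimuth = (138.7 + 180) mod 360 = 318.7 degrees

318.7 degrees


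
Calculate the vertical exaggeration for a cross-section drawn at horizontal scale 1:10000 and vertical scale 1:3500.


VE = horizontal_scale / vertical_scale = 10000 / 3500 ≈ 2.9

2.9x


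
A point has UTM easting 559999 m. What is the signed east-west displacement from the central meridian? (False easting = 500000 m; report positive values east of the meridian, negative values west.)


displacement = 559999 - 500000 = 59999 m

59999 m


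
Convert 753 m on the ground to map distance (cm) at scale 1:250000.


map_cm = 753 * 100 / 250000 = 0.3012 cm ≈ 0.3 cm

0.3 cm


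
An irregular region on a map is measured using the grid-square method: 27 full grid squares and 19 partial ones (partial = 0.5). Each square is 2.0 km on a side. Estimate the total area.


effective squares = 27 + 19 * 0.5 = 36.5
area = 36.5 * 4.0 = 146.0 km^2

146.0 km^2


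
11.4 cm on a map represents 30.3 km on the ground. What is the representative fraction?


ground = 30.3 km = 3030000 cm; RF denominator = ground / map = 3030000 / 11.4 ≈ 265789; RF = 1:265789

1:265789


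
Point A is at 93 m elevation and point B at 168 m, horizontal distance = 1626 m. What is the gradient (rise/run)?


gradient = (168 - 93) / 1626 = 75 / 1626 = 0.0461

0.0461


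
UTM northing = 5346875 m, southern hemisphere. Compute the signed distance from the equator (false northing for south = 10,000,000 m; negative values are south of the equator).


For southern: actual = 5346875 - 10000000 = -4653125 m

-4653125 m


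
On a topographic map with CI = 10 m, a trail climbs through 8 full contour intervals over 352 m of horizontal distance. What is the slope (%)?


elevation change = 8 * 10 = 80 m
slope = 80 / 352 * 100 = 22.7%

22.7%


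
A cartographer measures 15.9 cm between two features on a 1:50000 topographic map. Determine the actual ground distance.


ground = 15.9 cm * 50000 / 100 = 7950.0 m = 7.95 km

7.95 km


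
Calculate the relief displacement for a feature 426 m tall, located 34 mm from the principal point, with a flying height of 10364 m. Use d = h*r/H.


d = h * r / H = 426 * 34 / 10364 = 1.4 mm

1.4 mm


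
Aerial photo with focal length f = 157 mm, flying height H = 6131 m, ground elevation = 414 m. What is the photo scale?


scale = f / (H - h) = 157 mm / 5717 m = 157 / 5717000 = 1:36414

1:36414


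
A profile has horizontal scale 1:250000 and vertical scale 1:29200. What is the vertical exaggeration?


VE = horizontal_scale / vertical_scale = 250000 / 29200 ≈ 8.6

8.6x


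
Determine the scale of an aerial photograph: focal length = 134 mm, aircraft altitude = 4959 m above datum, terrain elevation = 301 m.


scale = f / (H - h) = 134 mm / 4658 m = 134 / 4658000 = 1:34761

1:34761


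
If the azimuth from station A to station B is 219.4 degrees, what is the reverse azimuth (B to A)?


back azimuth = (219.4 + 180) mod 360 = 39.4 degrees

39.4 degrees


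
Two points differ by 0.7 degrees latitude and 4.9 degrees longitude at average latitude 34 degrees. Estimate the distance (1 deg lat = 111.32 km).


dlat_km = 0.7 * 111.32 = 77.924
dlon_km = 4.9 * 111.32 * cos(34) ≈ 452.213
dist = sqrt(77.924^2 + 452.213^2) ≈ 458.9 km

458.9 km


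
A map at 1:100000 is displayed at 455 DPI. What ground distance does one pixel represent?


pixel_cm = 2.54 / 455 ≈ 0.005582 cm
ground = pixel_cm * 100000 / 100 = 2.54 * 100000 / (455 * 100) = 254000 / 45500 ≈ 5.58 m

5.58 m


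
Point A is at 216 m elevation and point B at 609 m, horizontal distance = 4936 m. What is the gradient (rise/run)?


gradient = (609 - 216) / 4936 = 393 / 4936 = 0.0796

0.0796


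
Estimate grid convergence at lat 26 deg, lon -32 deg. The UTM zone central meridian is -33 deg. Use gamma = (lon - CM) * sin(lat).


gamma = (-32 - -33) * sin(26) = 1 * 0.438371 = 0.438 degrees

0.438 degrees


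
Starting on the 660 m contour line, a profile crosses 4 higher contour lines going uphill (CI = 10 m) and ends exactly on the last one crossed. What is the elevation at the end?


elevation = 660 + 4 * 10 = 700 m

700 m


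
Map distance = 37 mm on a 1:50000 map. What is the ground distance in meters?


ground = 37 mm * 50000 / 1000 = 1850.0 m

1850.0 m


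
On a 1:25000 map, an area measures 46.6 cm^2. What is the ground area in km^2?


ground_area = 46.6 * (25000/100)^2 = 2912500.0 m^2 = 2.9125 km^2 ≈ 2.913 km^2

2.913 km^2


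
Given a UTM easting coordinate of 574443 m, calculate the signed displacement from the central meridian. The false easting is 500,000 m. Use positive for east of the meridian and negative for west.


displacement = 574443 - 500000 = 74443 m

74443 m


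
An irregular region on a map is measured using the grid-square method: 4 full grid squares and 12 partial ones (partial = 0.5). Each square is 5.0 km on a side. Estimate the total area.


effective squares = 4 + 12 * 0.5 = 10.0
area = 10.0 * 25.0 = 250.0 km^2

250.0 km^2


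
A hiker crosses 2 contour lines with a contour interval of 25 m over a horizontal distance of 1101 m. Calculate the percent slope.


elevation change = 2 * 25 = 50 m
slope = 50 / 1101 * 100 = 4.5%

4.5%


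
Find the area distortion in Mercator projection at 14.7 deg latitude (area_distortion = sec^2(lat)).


area_distortion = 1/cos^2(14.7) = 1.069

1.069


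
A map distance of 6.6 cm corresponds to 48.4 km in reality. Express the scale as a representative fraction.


ground = 48.4 km = 4840000 cm; RF denominator = ground / map = 4840000 / 6.6 ≈ 733333; RF = 1:733333

1:733333


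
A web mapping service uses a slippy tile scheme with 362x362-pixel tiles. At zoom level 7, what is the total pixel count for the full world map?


tiles per axis = 2^7 = 128
total tiles = 128^2 = 16384
pixels per axis = 128 * 362 = 46336
total pixels = 46336^2 = 2147024896

2147024896 pixels


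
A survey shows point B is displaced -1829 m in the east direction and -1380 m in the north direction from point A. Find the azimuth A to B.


az = atan2(-1829, -1380) = -127.0 deg
adjusted to 0-360: 233.0 degrees

233.0 degrees


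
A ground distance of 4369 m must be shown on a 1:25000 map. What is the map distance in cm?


map_cm = 4369 * 100 / 25000 = 17.476 cm ≈ 17.48 cm

17.48 cm


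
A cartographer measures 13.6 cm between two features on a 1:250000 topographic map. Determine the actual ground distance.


ground = 13.6 cm * 250000 / 100 = 34000.0 m = 34.0 km

34.0 km


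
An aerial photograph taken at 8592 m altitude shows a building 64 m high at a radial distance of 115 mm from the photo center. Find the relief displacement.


d = h * r / H = 64 * 115 / 8592 = 0.86 mm

0.86 mm


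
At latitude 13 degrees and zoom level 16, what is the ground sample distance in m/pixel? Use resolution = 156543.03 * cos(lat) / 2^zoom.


res = 156543.03 * cos(13) / 2^16 = 156543.03 * 0.97437006 / 65536 = 2.33 m/pixel

2.33 m/pixel


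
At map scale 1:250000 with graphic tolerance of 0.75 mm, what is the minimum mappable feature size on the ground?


ground = 0.75 mm * 250000 / 1000 = 187.5 m

187.5 m


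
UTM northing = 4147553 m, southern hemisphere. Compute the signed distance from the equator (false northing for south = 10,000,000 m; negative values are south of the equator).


For southern: actual = 4147553 - 10000000 = -5852447 m

-5852447 m


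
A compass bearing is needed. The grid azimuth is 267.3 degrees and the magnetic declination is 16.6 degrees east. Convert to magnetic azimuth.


magnetic azimuth = grid azimuth - declination (east +ve)
mag_az = 267.3 - 16.6 = 250.7 degrees

250.7 degrees


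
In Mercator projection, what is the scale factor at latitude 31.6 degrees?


SF = 1 / cos(31.6) = 1 / 0.851727 = 1.174

1.174


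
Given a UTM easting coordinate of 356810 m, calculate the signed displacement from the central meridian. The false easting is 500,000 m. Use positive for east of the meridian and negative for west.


displacement = 356810 - 500000 = -143190 m

-143190 m


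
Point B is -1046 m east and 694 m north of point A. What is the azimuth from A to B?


az = atan2(-1046, 694) = -56.4 deg
adjusted to 0-360: 303.6 degrees

303.6 degrees


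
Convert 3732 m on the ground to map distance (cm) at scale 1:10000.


map_cm = 3732 * 100 / 10000 = 37.32 cm

37.32 cm


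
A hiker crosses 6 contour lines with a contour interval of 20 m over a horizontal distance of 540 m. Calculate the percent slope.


elevation change = 6 * 20 = 120 m
slope = 120 / 540 * 100 = 22.2%

22.2%


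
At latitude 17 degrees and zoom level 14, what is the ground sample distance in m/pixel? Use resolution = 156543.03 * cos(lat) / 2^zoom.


res = 156543.03 * cos(17) / 2^14 = 156543.03 * 0.95630476 / 16384 = 9.14 m/pixel

9.14 m/pixel


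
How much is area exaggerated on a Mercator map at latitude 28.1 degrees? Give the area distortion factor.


area_distortion = 1/cos^2(28.1) = 1.285

1.285


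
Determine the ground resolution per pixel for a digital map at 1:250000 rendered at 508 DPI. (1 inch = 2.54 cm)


pixel_cm = 2.54 / 508 = 0.005 cm
ground = pixel_cm * 250000 / 100 = 2.54 * 250000 / (508 * 100) = 635000 / 50800 = 12.5 m

12.5 m


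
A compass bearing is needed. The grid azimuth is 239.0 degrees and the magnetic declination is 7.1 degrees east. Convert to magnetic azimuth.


magnetic azimuth = grid azimuth - declination (east +ve)
mag_az = 239.0 - 7.1 = 231.9 degrees

231.9 degrees


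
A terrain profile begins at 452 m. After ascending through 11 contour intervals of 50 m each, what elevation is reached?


elevation = 452 + 11 * 50 = 1002 m

1002 m


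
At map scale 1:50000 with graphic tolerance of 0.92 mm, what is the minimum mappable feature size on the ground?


ground = 0.92 mm * 50000 / 1000 = 46.0 m

46.0 m


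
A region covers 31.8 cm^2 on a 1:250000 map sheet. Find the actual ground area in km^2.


ground_area = 31.8 * (250000/100)^2 = 198750000.0 m^2 = 198.75 km^2

198.75 km^2


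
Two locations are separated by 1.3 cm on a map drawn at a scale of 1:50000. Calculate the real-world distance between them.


ground = 1.3 cm * 50000 / 100 = 650.0 m

650.0 m


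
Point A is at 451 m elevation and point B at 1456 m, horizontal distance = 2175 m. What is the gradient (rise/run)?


gradient = (1456 - 451) / 2175 = 1005 / 2175 = 0.4621

0.4621


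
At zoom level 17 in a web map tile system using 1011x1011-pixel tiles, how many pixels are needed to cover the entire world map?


tiles per axis = 2^17 = 131072
total tiles = 131072^2 = 17179869184
pixels per axis = 131072 * 1011 = 132513792
total pixels = 132513792^2 = 17559905070219264

17559905070219264 pixels


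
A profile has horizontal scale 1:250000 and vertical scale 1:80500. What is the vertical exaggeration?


VE = horizontal_scale / vertical_scale = 250000 / 80500 ≈ 3.1

3.1x


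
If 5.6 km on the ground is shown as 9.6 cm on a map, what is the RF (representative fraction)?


ground = 5.6 km = 560000 cm; RF denominator = ground / map = 560000 / 9.6 ≈ 58333; RF = 1:58333

1:58333


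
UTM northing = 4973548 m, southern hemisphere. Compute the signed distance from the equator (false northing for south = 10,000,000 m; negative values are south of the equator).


For southern: actual = 4973548 - 10000000 = -5026452 m

-5026452 m


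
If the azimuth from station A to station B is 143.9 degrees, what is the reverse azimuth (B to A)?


back azimuth = (143.9 + 180) mod 360 = 323.9 degrees

323.9 degrees


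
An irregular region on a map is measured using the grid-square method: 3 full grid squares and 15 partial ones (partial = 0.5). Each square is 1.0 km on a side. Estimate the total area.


effective squares = 3 + 15 * 0.5 = 10.5
area = 10.5 * 1.0 = 10.5 km^2

10.5 km^2


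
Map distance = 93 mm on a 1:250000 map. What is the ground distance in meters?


ground = 93 mm * 250000 / 1000 = 23250.0 m

23250.0 m


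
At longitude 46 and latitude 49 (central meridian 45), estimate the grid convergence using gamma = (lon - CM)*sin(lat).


gamma = (46 - 45) * sin(49) = 1 * 0.75471 = 0.755 degrees

0.755 degrees


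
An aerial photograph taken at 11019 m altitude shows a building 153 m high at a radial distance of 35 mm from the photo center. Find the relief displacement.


d = h * r / H = 153 * 35 / 11019 = 0.49 mm

0.49 mm


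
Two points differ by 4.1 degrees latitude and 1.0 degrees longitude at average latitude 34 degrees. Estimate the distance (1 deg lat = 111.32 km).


dlat_km = 4.1 * 111.32 = 456.412
dlon_km = 1.0 * 111.32 * cos(34) ≈ 92.288
dist = sqrt(456.412^2 + 92.288^2) ≈ 465.6 km

465.6 km


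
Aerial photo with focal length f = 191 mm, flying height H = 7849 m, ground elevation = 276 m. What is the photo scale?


scale = f / (H - h) = 191 mm / 7573 m = 191 / 7573000 = 1:39649

1:39649


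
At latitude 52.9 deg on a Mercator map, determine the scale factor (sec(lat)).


SF = 1 / cos(52.9) = 1 / 0.603208 = 1.658

1.658


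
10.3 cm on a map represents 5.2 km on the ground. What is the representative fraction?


ground = 5.2 km = 520000 cm; RF denominator = ground / map = 520000 / 10.3 ≈ 50485; RF = 1:50485

1:50485


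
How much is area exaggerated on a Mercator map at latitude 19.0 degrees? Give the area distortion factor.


area_distortion = 1/cos^2(19.0) = 1.119

1.119


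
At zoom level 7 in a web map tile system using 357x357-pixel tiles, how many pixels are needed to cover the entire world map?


tiles per axis = 2^7 = 128
total tiles = 128^2 = 16384
pixels per axis = 128 * 357 = 45696
total pixels = 45696^2 = 2088124416

2088124416 pixels


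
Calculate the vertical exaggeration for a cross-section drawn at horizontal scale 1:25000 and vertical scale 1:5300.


VE = horizontal_scale / vertical_scale = 25000 / 5300 ≈ 4.7

4.7x


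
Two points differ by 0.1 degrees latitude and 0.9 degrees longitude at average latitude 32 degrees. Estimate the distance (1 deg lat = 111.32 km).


dlat_km = 0.1 * 111.32 = 11.132
dlon_km = 0.9 * 111.32 * cos(32) ≈ 84.964
dist = sqrt(11.132^2 + 84.964^2) ≈ 85.7 km

85.7 km


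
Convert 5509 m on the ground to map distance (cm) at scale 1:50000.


map_cm = 5509 * 100 / 50000 = 11.018 cm ≈ 11.02 cm

11.02 cm


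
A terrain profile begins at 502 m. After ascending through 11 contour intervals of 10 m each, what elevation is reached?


elevation = 502 + 11 * 10 = 612 m

612 m


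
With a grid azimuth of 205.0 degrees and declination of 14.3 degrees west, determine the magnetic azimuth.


magnetic azimuth = grid azimuth - declination (east +ve)
mag_az = 205.0 - -14.3 = 219.3 degrees

219.3 degrees


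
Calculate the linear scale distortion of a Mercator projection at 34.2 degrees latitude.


SF = 1 / cos(34.2) = 1 / 0.827081 = 1.209

1.209


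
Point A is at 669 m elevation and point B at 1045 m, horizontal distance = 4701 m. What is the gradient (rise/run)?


gradient = (1045 - 669) / 4701 = 376 / 4701 = 0.08

0.08


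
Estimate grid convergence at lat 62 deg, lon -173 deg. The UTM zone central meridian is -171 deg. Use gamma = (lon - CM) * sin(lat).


gamma = (-173 - -171) * sin(62) = -2 * 0.882948 = -1.766 degrees

-1.766 degrees


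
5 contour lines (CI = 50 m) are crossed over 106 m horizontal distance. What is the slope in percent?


elevation change = 5 * 50 = 250 m
slope = 250 / 106 * 100 = 235.8%

235.8%


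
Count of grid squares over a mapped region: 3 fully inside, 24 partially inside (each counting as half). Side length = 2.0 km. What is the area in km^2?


effective squares = 3 + 24 * 0.5 = 15.0
area = 15.0 * 4.0 = 60.0 km^2

60.0 km^2


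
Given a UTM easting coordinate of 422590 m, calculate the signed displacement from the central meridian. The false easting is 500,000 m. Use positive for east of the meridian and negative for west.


displacement = 422590 - 500000 = -77410 m

-77410 m


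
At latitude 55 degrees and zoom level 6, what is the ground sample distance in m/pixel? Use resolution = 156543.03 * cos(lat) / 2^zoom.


res = 156543.03 * cos(55) / 2^6 = 156543.03 * 0.57357644 / 64 = 1402.96 m/pixel

1402.96 m/pixel


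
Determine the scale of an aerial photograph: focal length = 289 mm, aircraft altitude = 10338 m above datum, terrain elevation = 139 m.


scale = f / (H - h) = 289 mm / 10199 m = 289 / 10199000 = 1:35291

1:35291


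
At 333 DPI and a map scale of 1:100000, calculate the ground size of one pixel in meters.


pixel_cm = 2.54 / 333 ≈ 0.007628 cm
ground = pixel_cm * 100000 / 100 = 2.54 * 100000 / (333 * 100) = 254000 / 33300 ≈ 7.63 m

7.63 m


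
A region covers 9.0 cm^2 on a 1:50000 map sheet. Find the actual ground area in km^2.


ground_area = 9.0 * (50000/100)^2 = 2250000.0 m^2 = 2.25 km^2

2.25 km^2


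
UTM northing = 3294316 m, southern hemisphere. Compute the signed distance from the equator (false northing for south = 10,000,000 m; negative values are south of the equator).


For southern: actual = 3294316 - 10000000 = -6705684 m

-6705684 m


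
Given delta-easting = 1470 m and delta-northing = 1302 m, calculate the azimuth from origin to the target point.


az = atan2(1470, 1302) = 48.5 deg
adjusted to 0-360: 48.5 degrees

48.5 degrees


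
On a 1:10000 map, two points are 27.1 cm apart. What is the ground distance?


ground = 27.1 cm * 10000 / 100 = 2710.0 m = 2.71 km

2.71 km


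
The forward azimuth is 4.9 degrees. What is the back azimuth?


back azimuth = (4.9 + 180) mod 360 = 184.9 degrees

184.9 degrees


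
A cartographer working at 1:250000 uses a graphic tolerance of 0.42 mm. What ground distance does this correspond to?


ground = 0.42 mm * 250000 / 1000 = 105.0 m

105.0 m


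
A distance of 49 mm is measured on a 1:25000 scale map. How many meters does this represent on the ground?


ground = 49 mm * 25000 / 1000 = 1225.0 m

1225.0 m


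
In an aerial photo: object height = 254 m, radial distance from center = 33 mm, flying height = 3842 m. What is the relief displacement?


d = h * r / H = 254 * 33 / 3842 = 2.18 mm

2.18 mm


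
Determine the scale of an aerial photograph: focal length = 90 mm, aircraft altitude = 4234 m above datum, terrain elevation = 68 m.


scale = f / (H - h) = 90 mm / 4166 m = 90 / 4166000 = 1:46289

1:46289


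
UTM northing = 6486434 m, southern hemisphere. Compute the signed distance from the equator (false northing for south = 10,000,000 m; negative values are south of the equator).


For southern: actual = 6486434 - 10000000 = -3513566 m

-3513566 m


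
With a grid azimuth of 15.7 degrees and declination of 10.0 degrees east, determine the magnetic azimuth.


magnetic azimuth = grid azimuth - declination (east +ve)
mag_az = 15.7 - 10.0 = 5.7 degrees

5.7 degrees


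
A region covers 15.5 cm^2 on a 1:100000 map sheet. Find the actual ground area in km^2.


ground_area = 15.5 * (100000/100)^2 = 15500000.0 m^2 = 15.5 km^2

15.5 km^2


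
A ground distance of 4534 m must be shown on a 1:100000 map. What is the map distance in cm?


map_cm = 4534 * 100 / 100000 = 4.534 cm ≈ 4.53 cm

4.53 cm


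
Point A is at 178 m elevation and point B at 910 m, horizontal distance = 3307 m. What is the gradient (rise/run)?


gradient = (910 - 178) / 3307 = 732 / 3307 = 0.2213

0.2213


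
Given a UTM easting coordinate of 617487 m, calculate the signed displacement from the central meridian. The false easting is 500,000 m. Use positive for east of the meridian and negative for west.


displacement = 617487 - 500000 = 117487 m

117487 m


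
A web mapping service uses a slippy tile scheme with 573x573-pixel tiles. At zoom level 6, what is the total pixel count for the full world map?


tiles per axis = 2^6 = 64
total tiles = 64^2 = 4096
pixels per axis = 64 * 573 = 36672
total pixels = 36672^2 = 1344835584

1344835584 pixels


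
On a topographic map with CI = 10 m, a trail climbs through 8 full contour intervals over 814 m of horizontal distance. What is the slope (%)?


elevation change = 8 * 10 = 80 m
slope = 80 / 814 * 100 = 9.8%

9.8%


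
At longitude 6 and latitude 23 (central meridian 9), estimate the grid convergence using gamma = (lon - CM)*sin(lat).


gamma = (6 - 9) * sin(23) = -3 * 0.390731 = -1.172 degrees

-1.172 degrees


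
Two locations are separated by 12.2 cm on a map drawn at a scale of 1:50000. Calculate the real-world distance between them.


ground = 12.2 cm * 50000 / 100 = 6100.0 m = 6.1 km

6.1 km


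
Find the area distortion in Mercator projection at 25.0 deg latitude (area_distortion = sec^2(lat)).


area_distortion = 1/cos^2(25.0) = 1.217

1.217


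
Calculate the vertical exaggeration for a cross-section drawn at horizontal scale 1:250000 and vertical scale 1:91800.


VE = horizontal_scale / vertical_scale = 250000 / 91800 ≈ 2.7

2.7x


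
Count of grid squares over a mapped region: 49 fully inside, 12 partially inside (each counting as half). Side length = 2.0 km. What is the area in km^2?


effective squares = 49 + 12 * 0.5 = 55.0
area = 55.0 * 4.0 = 220.0 km^2

220.0 km^2


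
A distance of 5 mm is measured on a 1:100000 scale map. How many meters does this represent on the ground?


ground = 5 mm * 100000 / 1000 = 500.0 m

500.0 m


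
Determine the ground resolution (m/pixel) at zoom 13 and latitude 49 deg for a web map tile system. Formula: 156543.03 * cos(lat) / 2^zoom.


res = 156543.03 * cos(49) / 2^13 = 156543.03 * 0.65605903 / 8192 = 12.54 m/pixel

12.54 m/pixel


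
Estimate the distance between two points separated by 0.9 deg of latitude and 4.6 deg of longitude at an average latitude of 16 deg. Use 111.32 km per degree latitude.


dlat_km = 0.9 * 111.32 = 100.188
dlon_km = 4.6 * 111.32 * cos(16) ≈ 492.235
dist = sqrt(100.188^2 + 492.235^2) ≈ 502.3 km

502.3 km


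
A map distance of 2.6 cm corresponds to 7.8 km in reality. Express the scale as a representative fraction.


ground = 7.8 km = 780000 cm; RF denominator = ground / map = 780000 / 2.6 = 300000; RF = 1:300000

1:300000


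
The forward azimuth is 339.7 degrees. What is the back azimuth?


back azimuth = (339.7 + 180) mod 360 = 159.7 degrees

159.7 degrees


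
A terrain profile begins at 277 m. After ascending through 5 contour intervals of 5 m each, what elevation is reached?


elevation = 277 + 5 * 5 = 302 m

302 m


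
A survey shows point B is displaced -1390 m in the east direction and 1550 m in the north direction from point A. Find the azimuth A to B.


az = atan2(-1390, 1550) = -41.9 deg
adjusted to 0-360: 318.1 degrees

318.1 degrees


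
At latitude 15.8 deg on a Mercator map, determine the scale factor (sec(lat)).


SF = 1 / cos(15.8) = 1 / 0.962218 = 1.039

1.039


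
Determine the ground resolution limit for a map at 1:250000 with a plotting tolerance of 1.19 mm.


ground = 1.19 mm * 250000 / 1000 = 297.5 m

297.5 m


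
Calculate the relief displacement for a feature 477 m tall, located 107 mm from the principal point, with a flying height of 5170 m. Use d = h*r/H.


d = h * r / H = 477 * 107 / 5170 = 9.87 mm

9.87 mm


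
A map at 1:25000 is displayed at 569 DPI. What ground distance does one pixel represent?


pixel_cm = 2.54 / 569 ≈ 0.004464 cm
ground = pixel_cm * 25000 / 100 = 2.54 * 25000 / (569 * 100) = 63500 / 56900 ≈ 1.12 m

1.12 m


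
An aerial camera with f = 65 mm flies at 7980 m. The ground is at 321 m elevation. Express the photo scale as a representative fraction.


scale = f / (H - h) = 65 mm / 7659 m = 65 / 7659000 = 1:117831

1:117831


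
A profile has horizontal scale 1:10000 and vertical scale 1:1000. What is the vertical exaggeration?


VE = horizontal_scale / vertical_scale = 10000 / 1000 = 10.0

10.0x


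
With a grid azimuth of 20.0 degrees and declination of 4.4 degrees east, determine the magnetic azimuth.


magnetic azimuth = grid azimuth - declination (east +ve)
mag_az = 20.0 - 4.4 = 15.6 degrees

15.6 degrees


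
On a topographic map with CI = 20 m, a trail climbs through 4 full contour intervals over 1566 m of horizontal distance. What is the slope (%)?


elevation change = 4 * 20 = 80 m
slope = 80 / 1566 * 100 = 5.1%

5.1%


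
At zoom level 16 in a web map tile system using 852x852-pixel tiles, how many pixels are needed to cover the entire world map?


tiles per axis = 2^16 = 65536
total tiles = 65536^2 = 4294967296
pixels per axis = 65536 * 852 = 55836672
total pixels = 55836672^2 = 3117733940035584

3117733940035584 pixels


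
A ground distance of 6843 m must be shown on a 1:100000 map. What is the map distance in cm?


map_cm = 6843 * 100 / 100000 = 6.843 cm ≈ 6.84 cm

6.84 cm


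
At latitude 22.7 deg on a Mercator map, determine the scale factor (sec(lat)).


SF = 1 / cos(22.7) = 1 / 0.922538 = 1.084

1.084


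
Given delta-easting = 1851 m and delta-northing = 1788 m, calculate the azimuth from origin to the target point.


az = atan2(1851, 1788) = 46.0 deg
adjusted to 0-360: 46.0 degrees

46.0 degrees


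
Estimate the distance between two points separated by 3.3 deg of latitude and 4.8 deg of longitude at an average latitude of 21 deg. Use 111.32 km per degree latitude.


dlat_km = 3.3 * 111.32 = 367.356
dlon_km = 4.8 * 111.32 * cos(21) ≈ 498.846
dist = sqrt(367.356^2 + 498.846^2) ≈ 619.5 km

619.5 km


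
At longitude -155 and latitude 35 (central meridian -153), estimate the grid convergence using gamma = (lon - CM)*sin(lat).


gamma = (-155 - -153) * sin(35) = -2 * 0.573576 = -1.147 degrees

-1.147 degrees


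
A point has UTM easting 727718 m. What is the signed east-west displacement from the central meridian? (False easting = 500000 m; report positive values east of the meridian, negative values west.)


displacement = 727718 - 500000 = 227718 m

227718 m


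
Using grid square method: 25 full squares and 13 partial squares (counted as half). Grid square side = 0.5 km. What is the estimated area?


effective squares = 25 + 13 * 0.5 = 31.5
area = 31.5 * 0.25 = 7.875 km^2

7.875 km^2


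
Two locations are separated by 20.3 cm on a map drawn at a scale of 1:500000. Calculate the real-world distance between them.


ground = 20.3 cm * 500000 / 100 = 101500.0 m = 101.5 km

101.5 km


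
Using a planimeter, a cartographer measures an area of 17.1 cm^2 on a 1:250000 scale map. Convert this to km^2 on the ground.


ground_area = 17.1 * (250000/100)^2 = 106875000.0 m^2 = 106.875 km^2

106.875 km^2


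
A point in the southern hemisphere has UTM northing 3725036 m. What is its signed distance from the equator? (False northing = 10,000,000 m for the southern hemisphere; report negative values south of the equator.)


For southern: actual = 3725036 - 10000000 = -6274964 m

-6274964 m


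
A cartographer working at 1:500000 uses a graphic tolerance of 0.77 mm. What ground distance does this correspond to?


ground = 0.77 mm * 500000 / 1000 = 385.0 m

385.0 m


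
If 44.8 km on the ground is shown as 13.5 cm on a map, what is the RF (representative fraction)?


ground = 44.8 km = 4480000 cm; RF denominator = ground / map = 4480000 / 13.5 ≈ 331852; RF = 1:331852

1:331852


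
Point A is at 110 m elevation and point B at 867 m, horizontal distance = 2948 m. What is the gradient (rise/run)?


gradient = (867 - 110) / 2948 = 757 / 2948 = 0.2568

0.2568


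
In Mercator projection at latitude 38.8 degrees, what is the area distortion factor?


area_distortion = 1/cos^2(38.8) = 1.646

1.646


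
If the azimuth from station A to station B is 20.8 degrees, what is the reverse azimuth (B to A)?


back azimuth = (20.8 + 180) mod 360 = 200.8 degrees

200.8 degrees
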